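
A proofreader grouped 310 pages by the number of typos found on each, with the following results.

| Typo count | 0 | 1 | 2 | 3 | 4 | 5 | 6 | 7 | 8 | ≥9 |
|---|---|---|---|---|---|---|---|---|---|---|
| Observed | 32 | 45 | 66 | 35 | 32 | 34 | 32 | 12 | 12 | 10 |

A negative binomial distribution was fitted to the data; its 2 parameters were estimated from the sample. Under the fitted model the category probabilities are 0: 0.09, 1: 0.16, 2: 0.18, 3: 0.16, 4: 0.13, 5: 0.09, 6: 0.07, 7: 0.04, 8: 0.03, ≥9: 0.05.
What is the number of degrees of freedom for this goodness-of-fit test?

7

There are k = 10 categories and 2 parameters estimated from the data, so df = 10 − 1 − 2 = 7.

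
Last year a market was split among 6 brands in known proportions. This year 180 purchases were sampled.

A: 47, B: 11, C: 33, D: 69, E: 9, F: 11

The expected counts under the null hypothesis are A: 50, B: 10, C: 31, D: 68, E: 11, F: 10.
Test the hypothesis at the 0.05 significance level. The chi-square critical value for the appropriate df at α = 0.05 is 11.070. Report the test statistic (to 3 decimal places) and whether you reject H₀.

cat         O        E   (O−E)²/E
A          47       50     0.1800
B          11       10     0.1000
C          33       31     0.1290
D          69       68     0.0147
E           9       11     0.3636
F          11       10     0.1000
Sum = 0.887
df = 5. Since 0.887 < 11.070, we do not reject H₀.

0.887; do not reject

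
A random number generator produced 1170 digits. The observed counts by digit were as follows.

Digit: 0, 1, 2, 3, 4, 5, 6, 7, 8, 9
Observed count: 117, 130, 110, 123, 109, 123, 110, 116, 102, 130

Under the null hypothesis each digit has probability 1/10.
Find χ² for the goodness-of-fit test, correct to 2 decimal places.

6.82

Expected count for each of the 10 categories: 1170/10 = 117.
χ² = (117−117)²/117 + (130−117)²/117 + (110−117)²/117 + (123−117)²/117 + (109−117)²/117 + (123−117)²/117 + (110−117)²/117 + (116−117)²/117 + (102−117)²/117 + (130−117)²/117
   = 0.000 + 1.444 + 0.419 + 0.308 + 0.547 + 0.308 + 0.419 + 0.009 + 1.923 + 1.444
Sum = 6.82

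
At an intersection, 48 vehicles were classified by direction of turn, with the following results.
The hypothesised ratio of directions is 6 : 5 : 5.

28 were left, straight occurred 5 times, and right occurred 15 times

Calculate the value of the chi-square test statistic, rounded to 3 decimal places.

12.222

Ratio total = 16. Expected counts: 48×6/16 = 18, 48×5/16 = 15, 48×5/16 = 15.
cat           O        E   (O−E)²/E
left         28       18     5.5556
straight      5       15     6.6667
right        15       15     0.0000
Sum = 12.222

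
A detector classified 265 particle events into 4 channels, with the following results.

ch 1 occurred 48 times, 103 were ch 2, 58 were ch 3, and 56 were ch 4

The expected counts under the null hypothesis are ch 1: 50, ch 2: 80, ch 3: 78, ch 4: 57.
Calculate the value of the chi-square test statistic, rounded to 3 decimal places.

11.838

ch 1: (48 − 50)²/50 = 4/50 = 0.0800
ch 2: (103 − 80)²/80 = 529/80 = 6.6125
ch 3: (58 − 78)²/78 = 400/78 = 5.1282
ch 4: (56 − 57)²/57 = 1/57 = 0.0175
Sum = 11.838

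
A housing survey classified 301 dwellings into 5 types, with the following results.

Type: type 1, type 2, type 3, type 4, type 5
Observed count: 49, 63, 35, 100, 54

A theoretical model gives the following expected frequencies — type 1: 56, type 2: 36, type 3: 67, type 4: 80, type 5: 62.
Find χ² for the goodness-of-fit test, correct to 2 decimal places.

cat         O        E   (O−E)²/E
type 1     49       56      0.875
type 2     63       36     20.250
type 3     35       67     15.284
type 4    100       80      5.000
type 5     54       62      1.032
Sum = 42.44

42.44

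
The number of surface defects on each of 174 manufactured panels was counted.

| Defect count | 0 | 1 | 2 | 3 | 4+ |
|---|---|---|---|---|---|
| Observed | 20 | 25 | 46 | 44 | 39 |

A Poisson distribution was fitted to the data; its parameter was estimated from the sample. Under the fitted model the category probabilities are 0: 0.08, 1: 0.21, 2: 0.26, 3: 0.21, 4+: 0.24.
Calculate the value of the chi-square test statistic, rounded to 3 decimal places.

8.018

Expected counts E_i = n·p_i: 174×0.08 = 13.92, 174×0.21 = 36.54, 174×0.26 = 45.24, 174×0.21 = 36.54, 174×0.24 = 41.76.
cat         O        E   (O−E)²/E
0          20    13.92     2.6556
1          25    36.54     3.6445
2          46    45.24     0.0128
3          44    36.54     1.5230
4+         39    41.76     0.1824
Sum = 8.018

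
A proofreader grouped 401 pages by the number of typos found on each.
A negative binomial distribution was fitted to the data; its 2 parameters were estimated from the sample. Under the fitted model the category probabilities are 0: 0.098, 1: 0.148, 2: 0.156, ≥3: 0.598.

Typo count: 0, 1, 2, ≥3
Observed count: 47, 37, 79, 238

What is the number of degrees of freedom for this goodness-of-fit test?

1

There are k = 4 categories and 2 parameters estimated from the data, so df = 4 − 1 − 2 = 1.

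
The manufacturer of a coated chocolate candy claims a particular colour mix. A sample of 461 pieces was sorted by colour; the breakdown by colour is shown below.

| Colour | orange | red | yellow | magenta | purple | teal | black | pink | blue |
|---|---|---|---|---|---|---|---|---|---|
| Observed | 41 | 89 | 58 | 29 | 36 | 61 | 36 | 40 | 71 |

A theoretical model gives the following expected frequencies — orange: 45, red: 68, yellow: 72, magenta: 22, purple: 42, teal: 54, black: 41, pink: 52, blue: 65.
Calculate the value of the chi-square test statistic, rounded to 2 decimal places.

orange: (41 − 45)²/45 = 16/45 = 0.356
red: (89 − 68)²/68 = 441/68 = 6.485
yellow: (58 − 72)²/72 = 196/72 = 2.722
magenta: (29 − 22)²/22 = 49/22 = 2.227
purple: (36 − 42)²/42 = 36/42 = 0.857
teal: (61 − 54)²/54 = 49/54 = 0.907
black: (36 − 41)²/41 = 25/41 = 0.610
pink: (40 − 52)²/52 = 144/52 = 2.769
blue: (71 − 65)²/65 = 36/65 = 0.554
Sum = 17.49

17.49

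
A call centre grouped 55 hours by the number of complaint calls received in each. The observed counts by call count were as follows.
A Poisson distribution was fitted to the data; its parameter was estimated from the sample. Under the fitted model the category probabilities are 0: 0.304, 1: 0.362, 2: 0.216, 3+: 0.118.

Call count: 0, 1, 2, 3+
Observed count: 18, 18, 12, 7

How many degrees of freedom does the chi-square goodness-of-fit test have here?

2

There are k = 4 categories and 1 parameter estimated from the data, so df = 4 − 1 − 1 = 2.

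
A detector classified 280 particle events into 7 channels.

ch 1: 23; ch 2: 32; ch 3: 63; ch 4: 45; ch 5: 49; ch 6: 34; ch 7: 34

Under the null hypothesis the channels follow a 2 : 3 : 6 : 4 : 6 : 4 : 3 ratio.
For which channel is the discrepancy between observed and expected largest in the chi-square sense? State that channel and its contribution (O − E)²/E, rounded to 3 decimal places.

ch 5, 2.017

Ratio total = 28. Expected counts: 280×2/28 = 20, 280×3/28 = 30, 280×6/28 = 60, 280×4/28 = 40, 280×6/28 = 60, 280×4/28 = 40, 280×3/28 = 30.
χ² = (23−20)²/20 + (32−30)²/30 + (63−60)²/60 + (45−40)²/40 + (49−60)²/60 + (34−40)²/40 + (34−30)²/30
   = 0.4500 + 0.1333 + 0.1500 + 0.6250 + 2.0167 + 0.9000 + 0.5333
The largest term is for ch 5: 2.017.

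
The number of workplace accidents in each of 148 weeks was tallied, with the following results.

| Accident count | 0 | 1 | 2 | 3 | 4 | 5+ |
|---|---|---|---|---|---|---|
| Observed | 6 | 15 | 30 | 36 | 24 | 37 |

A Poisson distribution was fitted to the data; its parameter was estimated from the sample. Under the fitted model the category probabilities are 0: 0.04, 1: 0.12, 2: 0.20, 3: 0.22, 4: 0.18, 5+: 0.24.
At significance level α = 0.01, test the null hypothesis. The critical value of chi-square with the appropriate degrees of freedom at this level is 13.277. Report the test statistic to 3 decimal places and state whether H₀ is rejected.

Expected counts E_i = n·p_i: 148×0.04 = 5.92, 148×0.12 = 17.76, 148×0.20 = 29.6, 148×0.22 = 32.56, 148×0.18 = 26.64, 148×0.24 = 35.52.
cat         O        E   (O−E)²/E
0           6     5.92     0.0011
1          15    17.76     0.4289
2          30     29.6     0.0054
3          36    32.56     0.3634
4          24    26.64     0.2616
5+         37    35.52     0.0617
Sum = 1.122
df = 4. Since 1.122 < 13.277, we do not reject H₀.

1.122; do not reject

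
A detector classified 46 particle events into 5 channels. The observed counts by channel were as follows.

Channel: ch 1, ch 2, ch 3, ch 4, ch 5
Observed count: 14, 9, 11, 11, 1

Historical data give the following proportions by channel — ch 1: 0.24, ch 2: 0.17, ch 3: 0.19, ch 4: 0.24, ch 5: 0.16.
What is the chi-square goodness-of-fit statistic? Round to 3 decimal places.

7.052

Expected counts E_i = n·p_i: 46×0.24 = 11.04, 46×0.17 = 7.82, 46×0.19 = 8.74, 46×0.24 = 11.04, 46×0.16 = 7.36.
ch 1: (14 − 11.04)²/11.04 = 8.7616/11.04 = 0.7936
ch 2: (9 − 7.82)²/7.82 = 1.3924/7.82 = 0.1781
ch 3: (11 − 8.74)²/8.74 = 5.1076/8.74 = 0.5844
ch 4: (11 − 11.04)²/11.04 = 0.0016/11.04 = 0.0001
ch 5: (1 − 7.36)²/7.36 = 40.4496/7.36 = 5.4959
Sum = 7.052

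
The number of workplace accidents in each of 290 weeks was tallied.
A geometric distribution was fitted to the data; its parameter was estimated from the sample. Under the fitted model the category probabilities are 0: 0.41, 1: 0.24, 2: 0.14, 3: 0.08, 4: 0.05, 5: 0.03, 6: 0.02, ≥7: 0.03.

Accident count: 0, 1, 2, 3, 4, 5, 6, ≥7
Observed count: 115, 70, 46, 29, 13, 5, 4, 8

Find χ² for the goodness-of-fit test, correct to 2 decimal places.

4.64

Expected counts E_i = n·p_i: 290×0.41 = 118.9, 290×0.24 = 69.6, 290×0.14 = 40.6, 290×0.08 = 23.2, 290×0.05 = 14.5, 290×0.03 = 8.7, 290×0.02 = 5.8, 290×0.03 = 8.7.
cat         O        E   (O−E)²/E
0         115    118.9      0.128
1          70     69.6      0.002
2          46     40.6      0.718
3          29     23.2      1.450
4          13     14.5      0.155
5           5      8.7      1.574
6           4      5.8      0.559
≥7          8      8.7      0.056
Sum = 4.64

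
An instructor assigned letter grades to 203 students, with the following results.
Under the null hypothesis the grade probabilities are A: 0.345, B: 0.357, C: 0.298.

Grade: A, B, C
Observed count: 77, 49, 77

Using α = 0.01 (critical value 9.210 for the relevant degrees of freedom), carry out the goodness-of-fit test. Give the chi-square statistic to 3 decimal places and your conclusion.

12.798; reject

Expected counts E_i = n·p_i: 203×0.345 = 70.035, 203×0.357 = 72.471, 203×0.298 = 60.494.
cat         O        E   (O−E)²/E
A          77   70.035     0.6927
B          49   72.471     7.6015
C          77   60.494     4.5037
Sum = 12.798
df = 2. Since 12.798 > 9.210, we reject H₀.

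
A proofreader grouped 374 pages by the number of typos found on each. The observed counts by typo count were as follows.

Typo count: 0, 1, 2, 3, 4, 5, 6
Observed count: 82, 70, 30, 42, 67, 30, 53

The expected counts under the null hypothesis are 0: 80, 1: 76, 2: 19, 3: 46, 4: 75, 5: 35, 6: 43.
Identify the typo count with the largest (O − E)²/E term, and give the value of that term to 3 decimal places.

0: (82 − 80)²/80 = 4/80 = 0.0500
1: (70 − 76)²/76 = 36/76 = 0.4737
2: (30 − 19)²/19 = 121/19 = 6.3684
3: (42 − 46)²/46 = 16/46 = 0.3478
4: (67 − 75)²/75 = 64/75 = 0.8533
5: (30 − 35)²/35 = 25/35 = 0.7143
6: (53 − 43)²/43 = 100/43 = 2.3256
The largest term is for 2: 6.368.

2, 6.368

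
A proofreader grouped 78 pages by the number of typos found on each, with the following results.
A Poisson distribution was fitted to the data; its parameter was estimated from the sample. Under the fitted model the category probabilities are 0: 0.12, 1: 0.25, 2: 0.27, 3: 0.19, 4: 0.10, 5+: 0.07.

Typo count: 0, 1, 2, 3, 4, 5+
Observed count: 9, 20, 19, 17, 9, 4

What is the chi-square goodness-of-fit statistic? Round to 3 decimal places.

Expected counts E_i = n·p_i: 78×0.12 = 9.36, 78×0.25 = 19.5, 78×0.27 = 21.06, 78×0.19 = 14.82, 78×0.10 = 7.8, 78×0.07 = 5.46.
χ² = (9−9.36)²/9.36 + (20−19.5)²/19.5 + (19−21.06)²/21.06 + (17−14.82)²/14.82 + (9−7.8)²/7.8 + (4−5.46)²/5.46
   = 0.0138 + 0.0128 + 0.2015 + 0.3207 + 0.1846 + 0.3904
Sum = 1.124

1.124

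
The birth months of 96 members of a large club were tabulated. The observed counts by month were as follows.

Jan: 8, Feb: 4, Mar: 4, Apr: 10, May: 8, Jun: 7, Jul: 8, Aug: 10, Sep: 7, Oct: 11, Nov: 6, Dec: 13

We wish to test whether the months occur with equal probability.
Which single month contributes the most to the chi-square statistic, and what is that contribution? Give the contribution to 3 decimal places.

Dec, 3.125

Expected count for each of the 12 categories: 96/12 = 8.
χ² = (8−8)²/8 + (4−8)²/8 + (4−8)²/8 + (10−8)²/8 + (8−8)²/8 + (7−8)²/8 + (8−8)²/8 + (10−8)²/8 + (7−8)²/8 + (11−8)²/8 + (6−8)²/8 + (13−8)²/8
   = 0.0000 + 2.0000 + 2.0000 + 0.5000 + 0.0000 + 0.1250 + 0.0000 + 0.5000 + 0.1250 + 1.1250 + 0.5000 + 3.1250
The largest term is for Dec: 3.125.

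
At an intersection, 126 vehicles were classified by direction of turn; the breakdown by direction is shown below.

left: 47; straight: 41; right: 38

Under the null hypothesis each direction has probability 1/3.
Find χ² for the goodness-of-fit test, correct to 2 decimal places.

Expected count for each of the 3 categories: 126/3 = 42.
χ² = (47−42)²/42 + (41−42)²/42 + (38−42)²/42
   = 0.595 + 0.024 + 0.381
Sum = 1.00

1.00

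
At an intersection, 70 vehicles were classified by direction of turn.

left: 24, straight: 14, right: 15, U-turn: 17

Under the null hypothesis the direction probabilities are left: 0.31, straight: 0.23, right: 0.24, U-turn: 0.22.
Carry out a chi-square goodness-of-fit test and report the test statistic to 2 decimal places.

0.88

Expected counts E_i = n·p_i: 70×0.31 = 21.7, 70×0.23 = 16.1, 70×0.24 = 16.8, 70×0.22 = 15.4.
χ² = (24−21.7)²/21.7 + (14−16.1)²/16.1 + (15−16.8)²/16.8 + (17−15.4)²/15.4
   = 0.244 + 0.274 + 0.193 + 0.166
Sum = 0.88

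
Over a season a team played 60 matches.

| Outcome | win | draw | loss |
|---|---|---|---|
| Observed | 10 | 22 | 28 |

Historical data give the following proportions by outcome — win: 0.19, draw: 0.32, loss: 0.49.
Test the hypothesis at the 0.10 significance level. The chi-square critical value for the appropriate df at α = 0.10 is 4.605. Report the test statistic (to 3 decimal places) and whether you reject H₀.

0.647; do not reject

Expected counts E_i = n·p_i: 60×0.19 = 11.4, 60×0.32 = 19.2, 60×0.49 = 29.4.
χ² = (10−11.4)²/11.4 + (22−19.2)²/19.2 + (28−29.4)²/29.4
   = 0.1719 + 0.4083 + 0.0667
Sum = 0.647
df = 2. Since 0.647 < 4.605, we do not reject H₀.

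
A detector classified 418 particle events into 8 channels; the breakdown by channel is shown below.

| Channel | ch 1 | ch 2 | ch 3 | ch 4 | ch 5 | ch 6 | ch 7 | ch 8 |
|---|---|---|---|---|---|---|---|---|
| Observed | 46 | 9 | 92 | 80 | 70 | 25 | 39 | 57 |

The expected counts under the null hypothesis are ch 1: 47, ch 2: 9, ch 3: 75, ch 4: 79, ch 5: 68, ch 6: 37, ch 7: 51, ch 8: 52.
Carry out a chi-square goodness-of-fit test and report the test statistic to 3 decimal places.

11.142

cat         O        E   (O−E)²/E
ch 1       46       47     0.0213
ch 2        9        9     0.0000
ch 3       92       75     3.8533
ch 4       80       79     0.0127
ch 5       70       68     0.0588
ch 6       25       37     3.8919
ch 7       39       51     2.8235
ch 8       57       52     0.4808
Sum = 11.142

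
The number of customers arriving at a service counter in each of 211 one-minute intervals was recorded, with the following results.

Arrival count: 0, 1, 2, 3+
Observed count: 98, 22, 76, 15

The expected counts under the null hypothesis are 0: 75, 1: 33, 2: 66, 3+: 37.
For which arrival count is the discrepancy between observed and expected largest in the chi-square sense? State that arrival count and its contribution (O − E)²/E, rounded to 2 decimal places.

cat         O        E   (O−E)²/E
0          98       75      7.053
1          22       33      3.667
2          76       66      1.515
3+         15       37     13.081
The largest term is for 3+: 13.08.

3+, 13.08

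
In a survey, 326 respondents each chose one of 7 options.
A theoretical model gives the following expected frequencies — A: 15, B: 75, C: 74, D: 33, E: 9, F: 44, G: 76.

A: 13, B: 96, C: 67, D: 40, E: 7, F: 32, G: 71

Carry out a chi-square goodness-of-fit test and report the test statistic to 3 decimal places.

12.340

cat         O        E   (O−E)²/E
A          13       15     0.2667
B          96       75     5.8800
C          67       74     0.6622
D          40       33     1.4848
E           7        9     0.4444
F          32       44     3.2727
G          71       76     0.3289
Sum = 12.340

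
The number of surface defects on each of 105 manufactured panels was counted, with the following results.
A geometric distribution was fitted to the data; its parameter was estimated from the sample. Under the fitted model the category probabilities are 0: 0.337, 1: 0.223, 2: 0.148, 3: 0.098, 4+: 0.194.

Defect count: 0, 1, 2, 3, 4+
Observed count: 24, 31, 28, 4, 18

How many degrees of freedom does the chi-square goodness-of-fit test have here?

There are k = 5 categories and 1 parameter estimated from the data, so df = 5 − 1 − 1 = 3.

3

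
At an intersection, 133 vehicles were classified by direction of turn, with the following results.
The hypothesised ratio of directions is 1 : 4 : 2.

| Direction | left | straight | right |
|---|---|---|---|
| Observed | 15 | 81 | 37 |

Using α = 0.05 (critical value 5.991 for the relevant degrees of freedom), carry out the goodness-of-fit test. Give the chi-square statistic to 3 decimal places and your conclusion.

1.197; do not reject

Ratio total = 7. Expected counts: 133×1/7 = 19, 133×4/7 = 76, 133×2/7 = 38.
χ² = (15−19)²/19 + (81−76)²/76 + (37−38)²/38
   = 0.8421 + 0.3289 + 0.0263
Sum = 1.197
df = 2. Since 1.197 < 5.991, we do not reject H₀.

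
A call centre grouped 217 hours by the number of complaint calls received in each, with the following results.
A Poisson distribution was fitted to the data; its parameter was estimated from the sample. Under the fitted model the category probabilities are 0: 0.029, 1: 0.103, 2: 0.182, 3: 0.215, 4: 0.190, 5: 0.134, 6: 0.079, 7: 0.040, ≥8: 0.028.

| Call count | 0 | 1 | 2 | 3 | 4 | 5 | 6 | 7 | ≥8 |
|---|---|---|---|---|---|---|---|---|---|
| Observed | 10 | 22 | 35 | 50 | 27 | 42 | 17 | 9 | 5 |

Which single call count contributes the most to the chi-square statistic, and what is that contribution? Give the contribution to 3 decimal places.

Expected counts E_i = n·p_i: 217×0.029 = 6.293, 217×0.103 = 22.351, 217×0.182 = 39.494, 217×0.215 = 46.655, 217×0.190 = 41.23, 217×0.134 = 29.078, 217×0.079 = 17.143, 217×0.040 = 8.68, 217×0.028 = 6.076.
cat         O        E   (O−E)²/E
0          10    6.293     2.1837
1          22   22.351     0.0055
2          35   39.494     0.5114
3          50   46.655     0.2398
4          27    41.23     4.9113
5          42   29.078     5.7424
6          17   17.143     0.0012
7           9     8.68     0.0118
≥8          5    6.076     0.1905
The largest term is for 5: 5.742.

5, 5.742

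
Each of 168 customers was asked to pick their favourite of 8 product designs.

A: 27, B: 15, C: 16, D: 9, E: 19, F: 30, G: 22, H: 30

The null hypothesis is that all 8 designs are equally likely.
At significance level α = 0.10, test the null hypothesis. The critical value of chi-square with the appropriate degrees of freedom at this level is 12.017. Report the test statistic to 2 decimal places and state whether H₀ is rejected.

19.43; reject

Under H₀ each category has probability 1/8, so each expected count is 168/8 = 21.
A: (27 − 21)²/21 = 36/21 = 1.714
B: (15 − 21)²/21 = 36/21 = 1.714
C: (16 − 21)²/21 = 25/21 = 1.190
D: (9 − 21)²/21 = 144/21 = 6.857
E: (19 − 21)²/21 = 4/21 = 0.190
F: (30 − 21)²/21 = 81/21 = 3.857
G: (22 − 21)²/21 = 1/21 = 0.048
H: (30 − 21)²/21 = 81/21 = 3.857
Sum = 19.43
df = 7. Since 19.43 > 12.017, we reject H₀.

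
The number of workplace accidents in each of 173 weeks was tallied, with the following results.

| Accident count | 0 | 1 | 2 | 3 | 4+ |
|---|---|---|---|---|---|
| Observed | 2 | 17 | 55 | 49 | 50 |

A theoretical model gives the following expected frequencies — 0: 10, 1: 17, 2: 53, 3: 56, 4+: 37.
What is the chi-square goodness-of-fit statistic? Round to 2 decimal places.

11.92

χ² = (2−10)²/10 + (17−17)²/17 + (55−53)²/53 + (49−56)²/56 + (50−37)²/37
   = 6.400 + 0.000 + 0.075 + 0.875 + 4.568
Sum = 11.92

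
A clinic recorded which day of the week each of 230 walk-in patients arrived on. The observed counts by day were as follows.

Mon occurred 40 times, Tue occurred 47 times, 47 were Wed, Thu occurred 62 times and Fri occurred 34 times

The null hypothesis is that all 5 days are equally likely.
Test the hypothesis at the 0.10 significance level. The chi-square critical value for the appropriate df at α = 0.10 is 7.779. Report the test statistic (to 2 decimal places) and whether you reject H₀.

Expected count for each of the 5 categories: 230/5 = 46.
Mon: (40 − 46)²/46 = 36/46 = 0.783
Tue: (47 − 46)²/46 = 1/46 = 0.022
Wed: (47 − 46)²/46 = 1/46 = 0.022
Thu: (62 − 46)²/46 = 256/46 = 5.565
Fri: (34 − 46)²/46 = 144/46 = 3.130
Sum = 9.52
df = 4. Since 9.52 > 7.779, we reject H₀.

9.52; reject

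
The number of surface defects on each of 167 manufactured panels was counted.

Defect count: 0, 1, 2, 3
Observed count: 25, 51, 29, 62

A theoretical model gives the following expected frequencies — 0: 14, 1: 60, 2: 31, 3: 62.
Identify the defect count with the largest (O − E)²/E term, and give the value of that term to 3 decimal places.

χ² = (25−14)²/14 + (51−60)²/60 + (29−31)²/31 + (62−62)²/62
   = 8.6429 + 1.3500 + 0.1290 + 0.0000
The largest term is for 0: 8.643.

0, 8.643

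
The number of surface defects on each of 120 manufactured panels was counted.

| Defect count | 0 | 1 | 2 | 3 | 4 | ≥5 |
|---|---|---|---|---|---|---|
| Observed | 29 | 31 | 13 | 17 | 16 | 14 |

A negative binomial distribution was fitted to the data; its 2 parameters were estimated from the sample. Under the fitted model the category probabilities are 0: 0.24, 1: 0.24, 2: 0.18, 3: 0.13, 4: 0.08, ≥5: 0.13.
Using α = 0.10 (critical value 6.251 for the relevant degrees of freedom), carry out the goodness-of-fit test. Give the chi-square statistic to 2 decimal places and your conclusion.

Expected counts E_i = n·p_i: 120×0.24 = 28.8, 120×0.24 = 28.8, 120×0.18 = 21.6, 120×0.13 = 15.6, 120×0.08 = 9.6, 120×0.13 = 15.6.
χ² = (29−28.8)²/28.8 + (31−28.8)²/28.8 + (13−21.6)²/21.6 + (17−15.6)²/15.6 + (16−9.6)²/9.6 + (14−15.6)²/15.6
   = 0.001 + 0.168 + 3.424 + 0.126 + 4.267 + 0.164
Sum = 8.15
df = 3. Since 8.15 > 6.251, we reject H₀.

8.15; reject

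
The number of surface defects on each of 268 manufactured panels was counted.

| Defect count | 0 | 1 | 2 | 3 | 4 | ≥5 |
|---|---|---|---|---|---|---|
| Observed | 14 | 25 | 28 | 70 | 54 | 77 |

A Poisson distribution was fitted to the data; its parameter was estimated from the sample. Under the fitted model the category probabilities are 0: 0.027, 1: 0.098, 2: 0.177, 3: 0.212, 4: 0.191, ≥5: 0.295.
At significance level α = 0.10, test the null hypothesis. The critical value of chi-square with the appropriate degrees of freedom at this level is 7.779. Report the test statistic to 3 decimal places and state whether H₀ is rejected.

17.615; reject

Expected counts E_i = n·p_i: 268×0.027 = 7.236, 268×0.098 = 26.264, 268×0.177 = 47.436, 268×0.212 = 56.816, 268×0.191 = 51.188, 268×0.295 = 79.06.
0: (14 − 7.236)²/7.236 = 45.751696/7.236 = 6.3228
1: (25 − 26.264)²/26.264 = 1.597696/26.264 = 0.0608
2: (28 − 47.436)²/47.436 = 377.758096/47.436 = 7.9635
3: (70 − 56.816)²/56.816 = 173.817856/56.816 = 3.0593
4: (54 − 51.188)²/51.188 = 7.907344/51.188 = 0.1545
≥5: (77 − 79.06)²/79.06 = 4.2436/79.06 = 0.0537
Sum = 17.615
df = 4. Since 17.615 > 7.779, we reject H₀.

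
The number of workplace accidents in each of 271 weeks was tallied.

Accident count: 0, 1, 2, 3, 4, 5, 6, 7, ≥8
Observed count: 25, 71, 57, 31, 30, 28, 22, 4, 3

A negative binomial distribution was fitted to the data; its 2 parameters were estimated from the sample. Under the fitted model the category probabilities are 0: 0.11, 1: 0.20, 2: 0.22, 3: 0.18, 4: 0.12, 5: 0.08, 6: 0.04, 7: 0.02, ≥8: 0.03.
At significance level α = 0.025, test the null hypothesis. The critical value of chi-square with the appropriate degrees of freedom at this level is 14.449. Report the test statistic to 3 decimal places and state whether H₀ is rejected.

Expected counts E_i = n·p_i: 271×0.11 = 29.81, 271×0.20 = 54.2, 271×0.22 = 59.62, 271×0.18 = 48.78, 271×0.12 = 32.52, 271×0.08 = 21.68, 271×0.04 = 10.84, 271×0.02 = 5.42, 271×0.03 = 8.13.
χ² = (25−29.81)²/29.81 + (71−54.2)²/54.2 + (57−59.62)²/59.62 + (31−48.78)²/48.78 + (30−32.52)²/32.52 + (28−21.68)²/21.68 + (22−10.84)²/10.84 + (4−5.42)²/5.42 + (3−8.13)²/8.13
   = 0.7761 + 5.2074 + 0.1151 + 6.4807 + 0.1953 + 1.8424 + 11.4894 + 0.3720 + 3.2370
Sum = 29.715
df = 6. Since 29.715 > 14.449, we reject H₀.

29.715; reject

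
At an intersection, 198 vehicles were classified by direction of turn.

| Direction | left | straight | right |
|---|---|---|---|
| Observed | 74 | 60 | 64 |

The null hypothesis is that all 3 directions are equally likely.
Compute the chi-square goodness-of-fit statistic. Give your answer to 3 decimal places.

Expected count for each of the 3 categories: 198/3 = 66.
cat           O        E   (O−E)²/E
left         74       66     0.9697
straight     60       66     0.5455
right        64       66     0.0606
Sum = 1.576

1.576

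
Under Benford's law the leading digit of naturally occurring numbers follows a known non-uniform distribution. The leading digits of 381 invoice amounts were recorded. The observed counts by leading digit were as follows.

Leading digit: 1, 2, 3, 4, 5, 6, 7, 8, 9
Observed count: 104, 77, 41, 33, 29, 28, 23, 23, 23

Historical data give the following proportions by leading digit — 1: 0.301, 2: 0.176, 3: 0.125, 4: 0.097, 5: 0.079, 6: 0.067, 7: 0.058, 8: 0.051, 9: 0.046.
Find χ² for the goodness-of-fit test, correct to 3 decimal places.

6.496

Expected counts E_i = n·p_i: 381×0.301 = 114.681, 381×0.176 = 67.056, 381×0.125 = 47.625, 381×0.097 = 36.957, 381×0.079 = 30.099, 381×0.067 = 25.527, 381×0.058 = 22.098, 381×0.051 = 19.431, 381×0.046 = 17.526.
χ² = (104−114.681)²/114.681 + (77−67.056)²/67.056 + (41−47.625)²/47.625 + (33−36.957)²/36.957 + (29−30.099)²/30.099 + (28−25.527)²/25.527 + (23−22.098)²/22.098 + (23−19.431)²/19.431 + (23−17.526)²/17.526
   = 0.9948 + 1.4746 + 0.9216 + 0.4237 + 0.0401 + 0.2396 + 0.0368 + 0.6555 + 1.7097
Sum = 6.496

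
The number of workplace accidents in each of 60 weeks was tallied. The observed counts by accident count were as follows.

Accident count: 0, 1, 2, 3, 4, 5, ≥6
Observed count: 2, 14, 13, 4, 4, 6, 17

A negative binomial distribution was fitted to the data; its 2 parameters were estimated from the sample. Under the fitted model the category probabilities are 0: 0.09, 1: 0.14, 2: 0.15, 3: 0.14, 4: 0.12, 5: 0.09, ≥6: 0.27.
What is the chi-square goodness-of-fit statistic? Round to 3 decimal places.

Expected counts E_i = n·p_i: 60×0.09 = 5.4, 60×0.14 = 8.4, 60×0.15 = 9, 60×0.14 = 8.4, 60×0.12 = 7.2, 60×0.09 = 5.4, 60×0.27 = 16.2.
0: (2 − 5.4)²/5.4 = 11.56/5.4 = 2.1407
1: (14 − 8.4)²/8.4 = 31.36/8.4 = 3.7333
2: (13 − 9)²/9 = 16/9 = 1.7778
3: (4 − 8.4)²/8.4 = 19.36/8.4 = 2.3048
4: (4 − 7.2)²/7.2 = 10.24/7.2 = 1.4222
5: (6 − 5.4)²/5.4 = 0.36/5.4 = 0.0667
≥6: (17 − 16.2)²/16.2 = 0.64/16.2 = 0.0395
Sum = 11.485

11.485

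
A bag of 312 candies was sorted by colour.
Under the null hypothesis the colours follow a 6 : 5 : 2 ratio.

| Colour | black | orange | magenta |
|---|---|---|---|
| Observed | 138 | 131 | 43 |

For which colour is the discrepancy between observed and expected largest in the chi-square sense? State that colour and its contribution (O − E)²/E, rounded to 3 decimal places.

Ratio total = 13. Expected counts: 312×6/13 = 144, 312×5/13 = 120, 312×2/13 = 48.
cat          O        E   (O−E)²/E
black      138      144     0.2500
orange     131      120     1.0083
magenta     43       48     0.5208
The largest term is for orange: 1.008.

orange, 1.008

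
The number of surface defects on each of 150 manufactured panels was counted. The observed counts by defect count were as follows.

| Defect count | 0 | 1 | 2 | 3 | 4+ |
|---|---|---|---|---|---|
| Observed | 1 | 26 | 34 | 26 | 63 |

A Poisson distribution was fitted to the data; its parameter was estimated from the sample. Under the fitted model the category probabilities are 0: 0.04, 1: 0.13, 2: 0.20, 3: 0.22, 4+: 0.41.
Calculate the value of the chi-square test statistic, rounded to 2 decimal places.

Expected counts E_i = n·p_i: 150×0.04 = 6, 150×0.13 = 19.5, 150×0.20 = 30, 150×0.22 = 33, 150×0.41 = 61.5.
χ² = (1−6)²/6 + (26−19.5)²/19.5 + (34−30)²/30 + (26−33)²/33 + (63−61.5)²/61.5
   = 4.167 + 2.167 + 0.533 + 1.485 + 0.037
Sum = 8.39

8.39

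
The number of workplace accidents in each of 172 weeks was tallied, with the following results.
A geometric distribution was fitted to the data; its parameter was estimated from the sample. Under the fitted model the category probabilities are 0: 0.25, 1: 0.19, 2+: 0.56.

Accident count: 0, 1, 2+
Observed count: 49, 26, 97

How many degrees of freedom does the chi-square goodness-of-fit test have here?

There are k = 3 categories and 1 parameter estimated from the data, so df = 3 − 1 − 1 = 1.

1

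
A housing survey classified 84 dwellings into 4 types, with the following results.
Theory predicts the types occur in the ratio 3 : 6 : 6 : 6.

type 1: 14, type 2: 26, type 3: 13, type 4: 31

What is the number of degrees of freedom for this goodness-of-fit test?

There are k = 4 categories and no parameters were estimated from the data, so df = 4 − 1 = 3.

3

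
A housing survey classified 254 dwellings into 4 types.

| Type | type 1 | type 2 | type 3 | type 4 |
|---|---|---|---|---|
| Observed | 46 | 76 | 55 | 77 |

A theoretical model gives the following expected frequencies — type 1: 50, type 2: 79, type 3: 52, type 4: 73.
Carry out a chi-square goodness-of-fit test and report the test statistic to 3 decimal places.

0.826

χ² = (46−50)²/50 + (76−79)²/79 + (55−52)²/52 + (77−73)²/73
   = 0.3200 + 0.1139 + 0.1731 + 0.2192
Sum = 0.826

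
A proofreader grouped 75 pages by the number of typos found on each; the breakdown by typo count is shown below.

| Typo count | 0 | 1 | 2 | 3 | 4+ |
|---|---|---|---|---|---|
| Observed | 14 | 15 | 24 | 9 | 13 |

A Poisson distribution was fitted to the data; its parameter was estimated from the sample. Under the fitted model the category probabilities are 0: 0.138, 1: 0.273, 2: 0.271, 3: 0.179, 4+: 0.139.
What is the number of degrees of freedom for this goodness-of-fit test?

3

There are k = 5 categories and 1 parameter estimated from the data, so df = 5 − 1 − 1 = 3.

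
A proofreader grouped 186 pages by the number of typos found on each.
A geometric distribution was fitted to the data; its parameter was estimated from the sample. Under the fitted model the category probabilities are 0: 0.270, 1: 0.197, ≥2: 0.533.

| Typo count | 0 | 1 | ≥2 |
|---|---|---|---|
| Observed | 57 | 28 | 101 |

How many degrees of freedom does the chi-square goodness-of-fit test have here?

1

There are k = 3 categories and 1 parameter estimated from the data, so df = 3 − 1 − 1 = 1.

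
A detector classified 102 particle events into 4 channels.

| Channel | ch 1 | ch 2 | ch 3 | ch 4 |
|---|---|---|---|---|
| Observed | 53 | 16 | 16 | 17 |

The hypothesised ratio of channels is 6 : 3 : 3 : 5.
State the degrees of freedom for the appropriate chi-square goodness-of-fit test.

There are k = 4 categories and no parameters were estimated from the data, so df = 4 − 1 = 3.

3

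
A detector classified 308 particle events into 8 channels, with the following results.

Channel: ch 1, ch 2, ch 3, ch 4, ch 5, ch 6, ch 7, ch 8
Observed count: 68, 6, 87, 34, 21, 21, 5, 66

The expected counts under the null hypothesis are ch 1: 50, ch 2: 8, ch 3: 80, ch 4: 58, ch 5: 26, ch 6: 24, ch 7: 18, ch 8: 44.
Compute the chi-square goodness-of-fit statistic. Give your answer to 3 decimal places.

39.249

χ² = (68−50)²/50 + (6−8)²/8 + (87−80)²/80 + (34−58)²/58 + (21−26)²/26 + (21−24)²/24 + (5−18)²/18 + (66−44)²/44
   = 6.4800 + 0.5000 + 0.6125 + 9.9310 + 0.9615 + 0.3750 + 9.3889 + 11.0000
Sum = 39.249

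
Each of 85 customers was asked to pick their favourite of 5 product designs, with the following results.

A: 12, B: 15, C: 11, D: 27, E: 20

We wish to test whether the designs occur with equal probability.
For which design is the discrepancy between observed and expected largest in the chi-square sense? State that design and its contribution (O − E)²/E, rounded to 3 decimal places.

Expected count for each of the 5 categories: 85/5 = 17.
χ² = (12−17)²/17 + (15−17)²/17 + (11−17)²/17 + (27−17)²/17 + (20−17)²/17
   = 1.4706 + 0.2353 + 2.1176 + 5.8824 + 0.5294
The largest term is for D: 5.882.

D, 5.882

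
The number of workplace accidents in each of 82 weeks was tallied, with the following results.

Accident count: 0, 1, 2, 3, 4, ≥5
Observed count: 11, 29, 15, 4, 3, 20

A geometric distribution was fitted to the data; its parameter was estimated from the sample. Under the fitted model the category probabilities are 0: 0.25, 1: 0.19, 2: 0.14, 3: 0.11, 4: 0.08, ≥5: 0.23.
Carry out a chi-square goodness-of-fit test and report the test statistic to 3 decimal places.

21.836

Expected counts E_i = n·p_i: 82×0.25 = 20.5, 82×0.19 = 15.58, 82×0.14 = 11.48, 82×0.11 = 9.02, 82×0.08 = 6.56, 82×0.23 = 18.86.
χ² = (11−20.5)²/20.5 + (29−15.58)²/15.58 + (15−11.48)²/11.48 + (4−9.02)²/9.02 + (3−6.56)²/6.56 + (20−18.86)²/18.86
   = 4.4024 + 11.5595 + 1.0793 + 2.7938 + 1.9320 + 0.0689
Sum = 21.836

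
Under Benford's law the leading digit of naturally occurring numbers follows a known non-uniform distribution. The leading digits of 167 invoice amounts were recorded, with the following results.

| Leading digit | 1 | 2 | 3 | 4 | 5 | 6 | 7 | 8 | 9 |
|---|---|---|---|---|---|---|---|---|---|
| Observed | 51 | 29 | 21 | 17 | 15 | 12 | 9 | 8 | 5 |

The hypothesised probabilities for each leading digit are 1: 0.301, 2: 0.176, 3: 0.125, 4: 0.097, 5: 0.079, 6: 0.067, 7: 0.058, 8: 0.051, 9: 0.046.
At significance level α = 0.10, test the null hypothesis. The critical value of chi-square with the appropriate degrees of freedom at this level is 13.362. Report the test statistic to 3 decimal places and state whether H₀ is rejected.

Expected counts E_i = n·p_i: 167×0.301 = 50.267, 167×0.176 = 29.392, 167×0.125 = 20.875, 167×0.097 = 16.199, 167×0.079 = 13.193, 167×0.067 = 11.189, 167×0.058 = 9.686, 167×0.051 = 8.517, 167×0.046 = 7.682.
cat         O        E   (O−E)²/E
1          51   50.267     0.0107
2          29   29.392     0.0052
3          21   20.875     0.0007
4          17   16.199     0.0396
5          15   13.193     0.2475
6          12   11.189     0.0588
7           9    9.686     0.0486
8           8    8.517     0.0314
9           5    7.682     0.9364
Sum = 1.379
df = 8. Since 1.379 < 13.362, we do not reject H₀.

1.379; do not reject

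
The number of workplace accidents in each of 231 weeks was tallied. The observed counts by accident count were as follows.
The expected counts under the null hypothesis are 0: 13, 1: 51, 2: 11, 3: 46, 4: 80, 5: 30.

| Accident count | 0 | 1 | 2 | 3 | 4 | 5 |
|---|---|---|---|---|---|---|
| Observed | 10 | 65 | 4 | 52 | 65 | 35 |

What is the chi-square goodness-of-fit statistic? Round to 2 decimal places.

cat         O        E   (O−E)²/E
0          10       13      0.692
1          65       51      3.843
2           4       11      4.455
3          52       46      0.783
4          65       80      2.813
5          35       30      0.833
Sum = 13.42

13.42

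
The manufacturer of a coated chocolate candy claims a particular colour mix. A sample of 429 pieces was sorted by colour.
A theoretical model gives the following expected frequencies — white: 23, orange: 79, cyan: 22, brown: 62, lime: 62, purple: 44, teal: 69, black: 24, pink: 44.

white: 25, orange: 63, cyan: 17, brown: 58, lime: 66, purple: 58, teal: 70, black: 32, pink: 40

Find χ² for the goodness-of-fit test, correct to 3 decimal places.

χ² = (25−23)²/23 + (63−79)²/79 + (17−22)²/22 + (58−62)²/62 + (66−62)²/62 + (58−44)²/44 + (70−69)²/69 + (32−24)²/24 + (40−44)²/44
   = 0.1739 + 3.2405 + 1.1364 + 0.2581 + 0.2581 + 4.4545 + 0.0145 + 2.6667 + 0.3636
Sum = 12.566

12.566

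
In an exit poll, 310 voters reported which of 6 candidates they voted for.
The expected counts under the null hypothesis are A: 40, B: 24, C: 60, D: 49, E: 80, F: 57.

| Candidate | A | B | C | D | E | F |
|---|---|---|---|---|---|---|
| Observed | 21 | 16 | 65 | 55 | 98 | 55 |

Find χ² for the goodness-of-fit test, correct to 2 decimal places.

cat         O        E   (O−E)²/E
A          21       40      9.025
B          16       24      2.667
C          65       60      0.417
D          55       49      0.735
E          98       80      4.050
F          55       57      0.070
Sum = 16.96

16.96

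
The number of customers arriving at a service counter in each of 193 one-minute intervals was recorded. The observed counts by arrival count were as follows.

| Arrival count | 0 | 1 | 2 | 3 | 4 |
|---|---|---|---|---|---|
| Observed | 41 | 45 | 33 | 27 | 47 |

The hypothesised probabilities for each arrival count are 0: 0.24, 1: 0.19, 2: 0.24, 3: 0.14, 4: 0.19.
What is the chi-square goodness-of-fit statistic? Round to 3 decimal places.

Expected counts E_i = n·p_i: 193×0.24 = 46.32, 193×0.19 = 36.67, 193×0.24 = 46.32, 193×0.14 = 27.02, 193×0.19 = 36.67.
cat         O        E   (O−E)²/E
0          41    46.32     0.6110
1          45    36.67     1.8923
2          33    46.32     3.8304
3          27    27.02     0.0000
4          47    36.67     2.9100
Sum = 9.244

9.244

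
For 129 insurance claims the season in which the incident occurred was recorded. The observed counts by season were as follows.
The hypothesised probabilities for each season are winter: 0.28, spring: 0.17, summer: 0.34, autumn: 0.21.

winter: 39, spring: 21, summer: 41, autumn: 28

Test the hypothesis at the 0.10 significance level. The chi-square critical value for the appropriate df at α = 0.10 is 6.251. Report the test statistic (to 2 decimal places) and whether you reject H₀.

Expected counts E_i = n·p_i: 129×0.28 = 36.12, 129×0.17 = 21.93, 129×0.34 = 43.86, 129×0.21 = 27.09.
winter: (39 − 36.12)²/36.12 = 8.2944/36.12 = 0.230
spring: (21 − 21.93)²/21.93 = 0.8649/21.93 = 0.039
summer: (41 − 43.86)²/43.86 = 8.1796/43.86 = 0.186
autumn: (28 − 27.09)²/27.09 = 0.8281/27.09 = 0.031
Sum = 0.49
df = 3. Since 0.49 < 6.251, we do not reject H₀.

0.49; do not reject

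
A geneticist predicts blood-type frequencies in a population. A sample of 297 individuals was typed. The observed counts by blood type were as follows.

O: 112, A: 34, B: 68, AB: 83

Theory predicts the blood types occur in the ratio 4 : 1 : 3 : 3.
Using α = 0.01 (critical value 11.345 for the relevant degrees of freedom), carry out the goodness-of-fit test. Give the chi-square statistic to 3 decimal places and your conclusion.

Ratio total = 11. Expected counts: 297×4/11 = 108, 297×1/11 = 27, 297×3/11 = 81, 297×3/11 = 81.
O: (112 − 108)²/108 = 16/108 = 0.1481
A: (34 − 27)²/27 = 49/27 = 1.8148
B: (68 − 81)²/81 = 169/81 = 2.0864
AB: (83 − 81)²/81 = 4/81 = 0.0494
Sum = 4.099
df = 3. Since 4.099 < 11.345, we do not reject H₀.

4.099; do not reject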